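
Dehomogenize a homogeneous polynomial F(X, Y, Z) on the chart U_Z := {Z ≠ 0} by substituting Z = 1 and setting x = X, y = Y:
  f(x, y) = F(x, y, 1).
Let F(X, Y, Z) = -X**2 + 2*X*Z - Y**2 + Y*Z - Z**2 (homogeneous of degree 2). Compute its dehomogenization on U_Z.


f(x, y) = -x**2 + 2*x - y**2 + y - 1

On U_Z we set Z = 1. Each monomial c·X^i·Y^j·Z^k in F becomes c·x^i·y^j·1^k = c·x^i·y^j.
Substituting Z = 1: F(X, Y, 1) = -x**2 + 2*x - y**2 + y - 1.
Note: deg(f) ≤ deg(F) = 2; strict inequality happens when F is divisible by Z (lost terms).


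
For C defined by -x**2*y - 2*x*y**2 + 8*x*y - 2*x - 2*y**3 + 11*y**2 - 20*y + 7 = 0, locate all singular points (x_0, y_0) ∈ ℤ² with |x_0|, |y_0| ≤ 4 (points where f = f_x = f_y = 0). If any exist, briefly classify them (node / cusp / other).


Singular points: {(2, 1)}; classification: node.

Compute partial derivatives:
  f_x = -2*x*y - 2*y**2 + 8*y - 2.
  f_y = -x**2 - 4*x*y + 8*x - 6*y**2 + 22*y - 20.
Scan x_0 ∈ {−4, ..., 4}. For each x_0, f_y(x_0, y) is a polynomial in y; find its integer roots y ∈ {−4, ..., 4}, then test f_x and f at those candidates.
  x = -4: f_y(-4, y) = -6*y**2 + 38*y - 68; no integer root y with |y| ≤ 4.
  x = -3: f_y(-3, y) = -6*y**2 + 34*y - 53; no integer root y with |y| ≤ 4.
  x = -2: f_y(-2, y) = -6*y**2 + 30*y - 40; no integer root y with |y| ≤ 4.
  x = -1: f_y(-1, y) = -6*y**2 + 26*y - 29; no integer root y with |y| ≤ 4.
  x = 0: f_y(0, y) = -6*y**2 + 22*y - 20; vanishes at y ∈ {2}. (0, 2): f_x = 6 ≠ 0.
  x = 1: f_y(1, y) = -6*y**2 + 18*y - 13; no integer root y with |y| ≤ 4.
  x = 2: f_y(2, y) = -6*y**2 + 14*y - 8; vanishes at y ∈ {1}. (2, 1): f_x = 0, f = 0 — SINGULAR.
  x = 3: f_y(3, y) = -6*y**2 + 10*y - 5; no integer root y with |y| ≤ 4.
  x = 4: f_y(4, y) = -6*y**2 + 6*y - 4; no integer root y with |y| ≤ 4.
Only singular point on the grid: (2, 1).
Classify: substitute x = 2 + u, y = 1 + v and expand: f = -u**2*v - u**2 - 2*u*v**2 - 2*v**3 + v**2.
No constant or linear terms (consistent with a singular point). Quadratic part: -u**2 + v**2. Cubic part: -u**2*v - 2*u*v**2 - 2*v**3.
The quadratic part v**2 - u**2 = (v − u)(v + u) splits into two distinct linear factors, so there are two distinct tangent lines y − 1 = ±(x − 2) — this is a node (ordinary double point).
Classification: node.


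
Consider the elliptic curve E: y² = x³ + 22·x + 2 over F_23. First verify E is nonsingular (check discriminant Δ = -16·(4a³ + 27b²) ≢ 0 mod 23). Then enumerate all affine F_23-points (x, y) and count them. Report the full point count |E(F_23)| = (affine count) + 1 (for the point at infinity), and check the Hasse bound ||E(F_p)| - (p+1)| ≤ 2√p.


Affine points = {(0, 5), (0, 18), (1, 5), (1, 18), (2, 10), (2, 13), (3, 7), (3, 16), (4, 4), (4, 19), (7, 4), (7, 19), (8, 0), (9, 3), (9, 20), (10, 7), (10, 16), (12, 4), (12, 19), (13, 1), (13, 22), (14, 8), (14, 15), (15, 2), (15, 21), (20, 1), (20, 22), (22, 5), (22, 18)}; affine count = 29; |E(F_23)| = 30.

Discriminant check: Δ ∝ 4a³ + 27b² = 4·22³ + 27·2² = 4·10648 + 27·4 ≡ 12 (mod 23). Nonzero ⇒ E is nonsingular.
For each x ∈ F_23, compute rhs = x³ + 22·x + 2 mod 23, then count y ∈ F_23 with y² ≡ rhs.
  x = 0: rhs = 2, matching y values: 5, 18 (2 points).
  x = 1: rhs = 2, matching y values: 5, 18 (2 points).
  x = 2: rhs = 8, matching y values: 10, 13 (2 points).
  x = 3: rhs = 3, matching y values: 7, 16 (2 points).
  x = 4: rhs = 16, matching y values: 4, 19 (2 points).
  x = 5: rhs = 7, matching y values: none (0 points).
  x = 6: rhs = 5, matching y values: none (0 points).
  x = 7: rhs = 16, matching y values: 4, 19 (2 points).
  x = 8: rhs = 0, matching y values: 0 (1 points).
  x = 9: rhs = 9, matching y values: 3, 20 (2 points).
  x = 10: rhs = 3, matching y values: 7, 16 (2 points).
  x = 11: rhs = 11, matching y values: none (0 points).
  x = 12: rhs = 16, matching y values: 4, 19 (2 points).
  x = 13: rhs = 1, matching y values: 1, 22 (2 points).
  x = 14: rhs = 18, matching y values: 8, 15 (2 points).
  x = 15: rhs = 4, matching y values: 2, 21 (2 points).
  x = 16: rhs = 11, matching y values: none (0 points).
  x = 17: rhs = 22, matching y values: none (0 points).
  x = 18: rhs = 20, matching y values: none (0 points).
  x = 19: rhs = 11, matching y values: none (0 points).
  x = 20: rhs = 1, matching y values: 1, 22 (2 points).
  x = 21: rhs = 19, matching y values: none (0 points).
  x = 22: rhs = 2, matching y values: 5, 18 (2 points).
Total affine count: 29.
Full point count |E(F_23)| = 29 + 1 = 30.
Hasse bound: |30 − (23+1)| = |6| = 6 ≤ 2√23 ≈ 9.5917 ✓.


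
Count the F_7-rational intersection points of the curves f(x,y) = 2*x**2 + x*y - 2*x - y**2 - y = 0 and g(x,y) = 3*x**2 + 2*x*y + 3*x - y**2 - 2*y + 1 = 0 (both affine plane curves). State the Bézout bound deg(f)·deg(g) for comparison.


Common zeros: {(1, 0)}; count = 1; Bézout bound = 4.

deg(f) = 2, deg(g) = 2, so Bézout bound = 4.
Scan x ∈ F_7. For each x, list the y ∈ F_7 with f(x, y) ≡ 0 and those with g(x, y) ≡ 0 (mod 7); the common zeros in that column are the intersection.
  x = 0: f ≡ 0 at y ∈ {0, 6}; g ≡ 0 at y ∈ {2, 3}; common: ∅.
  x = 1: f ≡ 0 at y ∈ {0}; g ≡ 0 at y ∈ {0}; common: {0}.
  x = 2: f ≡ 0 at y ∈ ∅; g ≡ 0 at y ∈ ∅; common: ∅.
  x = 3: f ≡ 0 at y ∈ ∅; g ≡ 0 at y ∈ ∅; common: ∅.
  x = 4: f ≡ 0 at y ∈ {5}; g ≡ 0 at y ∈ {3}; common: ∅.
  x = 5: f ≡ 0 at y ∈ {5, 6}; g ≡ 0 at y ∈ {0, 1}; common: ∅.
  x = 6: f ≡ 0 at y ∈ ∅; g ≡ 0 at y ∈ ∅; common: ∅.
Collecting: common zeros = {(1, 0)}, so the count is 1.
Comparison with the Bézout bound: 1 ≤ 4 = deg(f)·deg(g), as expected for curves with no common component (the affine F_7-count falls short of the bound because intersections may lie at infinity, over extension fields, or carry multiplicity).


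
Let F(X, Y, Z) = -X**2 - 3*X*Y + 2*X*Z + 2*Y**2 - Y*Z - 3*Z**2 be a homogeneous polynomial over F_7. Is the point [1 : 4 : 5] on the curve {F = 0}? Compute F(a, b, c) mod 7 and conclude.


F(1,4,5) ≡ 4 (mod 7); P is NOT on the curve.

Evaluate F(1, 4, 5) term-by-term (mod 7).
  -X**2 ↦ -1·1·1·1 = -1
  -3*X*Y ↦ -3·1·4·1 = -12
  2*X*Z ↦ 2·1·1·5 = 10
  2*Y**2 ↦ 2·1·16·1 = 32
  -Y*Z ↦ -1·1·4·5 = -20
  -3*Z**2 ↦ -3·1·1·25 = -75
Sum: F(1, 4, 5) = (-1) + (-12) + (10) + (32) + (-20) + (-75) = -66.
Reducing mod 7: -66 ≡ 4 (mod 7).
Since F(a, b, c) ≡ 4 ≠ 0 (mod 7), P does NOT lie on the curve.


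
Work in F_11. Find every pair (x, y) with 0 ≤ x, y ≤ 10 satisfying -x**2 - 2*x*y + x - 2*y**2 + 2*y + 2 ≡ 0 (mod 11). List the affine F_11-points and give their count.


Affine F_11-points: {(0, 4), (0, 8), (1, 1), (1, 10), (2, 0), (2, 10), (4, 4), (7, 8), (9, 1), (9, 2), (10, 0), (10, 2)}; count = 12.

For each of the 121 pairs (x, y) ∈ F_11², evaluate f(x, y) mod 11. Record the zeros.
  x = 0: [0↦2, 1↦2, 2↦9, 3↦1, 4↦0, 5↦6, 6↦8, 7↦6, 8↦0, 9↦1, 10↦9]  zeros at y ∈ {4, 8}
  x = 1: [0↦2, 1↦0, 2↦5, 3↦6, 4↦3, 5↦7, 6↦7, 7↦3, 8↦6, 9↦5, 10↦0]  zeros at y ∈ {1, 10}
  x = 2: [0↦0, 1↦7, 2↦10, 3↦9, 4↦4, 5↦6, 6↦4, 7↦9, 8↦10, 9↦7, 10↦0]  zeros at y ∈ {0, 10}
  x = 3: [0↦7, 1↦1, 2↦2, 3↦10, 4↦3, 5↦3, 6↦10, 7↦2, 8↦1, 9↦7, 10↦9]  zeros at y ∈ ∅
  x = 4: [0↦1, 1↦4, 2↦3, 3↦9, 4↦0, 5↦9, 6↦3, 7↦4, 8↦1, 9↦5, 10↦5]  zeros at y ∈ {4}
  x = 5: [0↦4, 1↦5, 2↦2, 3↦6, 4↦6, 5↦2, 6↦5, 7↦4, 8↦10, 9↦1, 10↦10]  zeros at y ∈ ∅
  x = 6: [0↦5, 1↦4, 2↦10, 3↦1, 4↦10, 5↦4, 6↦5, 7↦2, 8↦6, 9↦6, 10↦2]  zeros at y ∈ ∅
  x = 7: [0↦4, 1↦1, 2↦5, 3↦5, 4↦1, 5↦4, 6↦3, 7↦9, 8↦0, 9↦9, 10↦3]  zeros at y ∈ {8}
  x = 8: [0↦1, 1↦7, 2↦9, 3↦7, 4↦1, 5↦2, 6↦10, 7↦3, 8↦3, 9↦10, 10↦2]  zeros at y ∈ ∅
  x = 9: [0↦7, 1↦0, 2↦0, 3↦7, 4↦10, 5↦9, 6↦4, 7↦6, 8↦4, 9↦9, 10↦10]  zeros at y ∈ {1, 2}
  x = 10: [0↦0, 1↦2, 2↦0, 3↦5, 4↦6, 5↦3, 6↦7, 7↦7, 8↦3, 9↦6, 10↦5]  zeros at y ∈ {0, 2}
Collecting zeros: affine points = {(0, 4), (0, 8), (1, 1), (1, 10), (2, 0), (2, 10), (4, 4), (7, 8), (9, 1), (9, 2), (10, 0), (10, 2)}.
Total count |C(F_11)_aff| = 12.


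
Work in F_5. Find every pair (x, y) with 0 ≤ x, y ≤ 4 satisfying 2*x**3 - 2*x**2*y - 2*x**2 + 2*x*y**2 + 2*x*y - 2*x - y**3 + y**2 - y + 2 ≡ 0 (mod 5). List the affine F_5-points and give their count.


Affine F_5-points: {(0, 4), (1, 0), (1, 4), (2, 1), (3, 1), (4, 0), (4, 4)}; count = 7.

For each of the 25 pairs (x, y) ∈ F_5², evaluate f(x, y) mod 5. Record the zeros.
  x = 0: [0↦2, 1↦1, 2↦1, 3↦1, 4↦0]  zeros at y ∈ {4}
  x = 1: [0↦0, 1↦1, 2↦2, 3↦2, 4↦0]  zeros at y ∈ {0, 4}
  x = 2: [0↦1, 1↦0, 2↦3, 3↦4, 4↦2]  zeros at y ∈ {1}
  x = 3: [0↦2, 1↦0, 2↦1, 3↦4, 4↦3]  zeros at y ∈ {1}
  x = 4: [0↦0, 1↦3, 2↦3, 3↦4, 4↦0]  zeros at y ∈ {0, 4}
Collecting zeros: affine points = {(0, 4), (1, 0), (1, 4), (2, 1), (3, 1), (4, 0), (4, 4)}.
Total count |C(F_5)_aff| = 7.


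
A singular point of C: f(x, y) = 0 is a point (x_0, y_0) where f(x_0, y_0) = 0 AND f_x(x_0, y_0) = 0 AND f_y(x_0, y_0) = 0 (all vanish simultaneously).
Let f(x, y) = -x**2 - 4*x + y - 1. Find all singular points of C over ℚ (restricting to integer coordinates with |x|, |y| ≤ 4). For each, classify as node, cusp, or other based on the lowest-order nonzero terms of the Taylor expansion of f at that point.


No singular points in the scanned grid; C is smooth there.

Compute partial derivatives:
  f_x = -2*x - 4.
  f_y = 1.
f_y = 1 is a nonzero constant, so f_y never vanishes: no point (x, y) can satisfy f = f_x = f_y = 0. In particular no (x, y) ∈ {−4, ..., 4}² is singular; the curve is smooth.


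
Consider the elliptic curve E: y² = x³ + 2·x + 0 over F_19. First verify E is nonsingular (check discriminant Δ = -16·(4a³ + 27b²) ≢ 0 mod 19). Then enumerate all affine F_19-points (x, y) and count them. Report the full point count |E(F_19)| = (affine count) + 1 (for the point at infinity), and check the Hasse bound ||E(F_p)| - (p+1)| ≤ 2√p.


Affine points = {(0, 0), (6, 0), (9, 5), (9, 14), (11, 2), (11, 17), (12, 2), (12, 17), (13, 0), (14, 6), (14, 13), (15, 2), (15, 17), (16, 9), (16, 10), (17, 8), (17, 11), (18, 4), (18, 15)}; affine count = 19; |E(F_19)| = 20.

Discriminant check: Δ ∝ 4a³ + 27b² = 4·2³ + 27·0² = 4·8 + 27·0 ≡ 13 (mod 19). Nonzero ⇒ E is nonsingular.
For each x ∈ F_19, compute rhs = x³ + 2·x + 0 mod 19, then count y ∈ F_19 with y² ≡ rhs.
  x = 0: rhs = 0, matching y values: 0 (1 points).
  x = 1: rhs = 3, matching y values: none (0 points).
  x = 2: rhs = 12, matching y values: none (0 points).
  x = 3: rhs = 14, matching y values: none (0 points).
  x = 4: rhs = 15, matching y values: none (0 points).
  x = 5: rhs = 2, matching y values: none (0 points).
  x = 6: rhs = 0, matching y values: 0 (1 points).
  x = 7: rhs = 15, matching y values: none (0 points).
  x = 8: rhs = 15, matching y values: none (0 points).
  x = 9: rhs = 6, matching y values: 5, 14 (2 points).
  x = 10: rhs = 13, matching y values: none (0 points).
  x = 11: rhs = 4, matching y values: 2, 17 (2 points).
  x = 12: rhs = 4, matching y values: 2, 17 (2 points).
  x = 13: rhs = 0, matching y values: 0 (1 points).
  x = 14: rhs = 17, matching y values: 6, 13 (2 points).
  x = 15: rhs = 4, matching y values: 2, 17 (2 points).
  x = 16: rhs = 5, matching y values: 9, 10 (2 points).
  x = 17: rhs = 7, matching y values: 8, 11 (2 points).
  x = 18: rhs = 16, matching y values: 4, 15 (2 points).
Total affine count: 19.
Full point count |E(F_19)| = 19 + 1 = 20.
Hasse bound: |20 − (19+1)| = |0| = 0 ≤ 2√19 ≈ 8.7178 ✓.


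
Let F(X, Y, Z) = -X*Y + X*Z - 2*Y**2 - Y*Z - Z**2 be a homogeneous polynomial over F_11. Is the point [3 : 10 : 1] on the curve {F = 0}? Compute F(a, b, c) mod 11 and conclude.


F(3,10,1) ≡ 4 (mod 11); P is NOT on the curve.

Evaluate F(3, 10, 1) term-by-term (mod 11).
  -X*Y ↦ -1·3·10·1 = -30
  X*Z ↦ 1·3·1·1 = 3
  -2*Y**2 ↦ -2·1·100·1 = -200
  -Y*Z ↦ -1·1·10·1 = -10
  -Z**2 ↦ -1·1·1·1 = -1
Sum: F(3, 10, 1) = (-30) + (3) + (-200) + (-10) + (-1) = -238.
Reducing mod 11: -238 ≡ 4 (mod 11).
Since F(a, b, c) ≡ 4 ≠ 0 (mod 11), P does NOT lie on the curve.


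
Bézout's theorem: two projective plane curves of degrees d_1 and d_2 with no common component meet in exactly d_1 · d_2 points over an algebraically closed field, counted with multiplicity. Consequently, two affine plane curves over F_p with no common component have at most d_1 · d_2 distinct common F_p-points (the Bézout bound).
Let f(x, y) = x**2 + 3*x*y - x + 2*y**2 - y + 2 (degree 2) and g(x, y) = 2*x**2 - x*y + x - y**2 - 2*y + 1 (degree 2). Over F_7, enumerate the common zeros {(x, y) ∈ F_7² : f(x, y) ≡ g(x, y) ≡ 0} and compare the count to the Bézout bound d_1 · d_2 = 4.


Common zeros: {(2, 4), (3, 5)}; count = 2; Bézout bound = 4.

deg(f) = 2, deg(g) = 2, so Bézout bound = 4.
Scan x ∈ F_7. For each x, list the y ∈ F_7 with f(x, y) ≡ 0 and those with g(x, y) ≡ 0 (mod 7); the common zeros in that column are the intersection.
  x = 0: f ≡ 0 at y ∈ ∅; g ≡ 0 at y ∈ {2, 3}; common: ∅.
  x = 1: f ≡ 0 at y ∈ {2, 4}; g ≡ 0 at y ∈ {1, 3}; common: ∅.
  x = 2: f ≡ 0 at y ∈ {4}; g ≡ 0 at y ∈ {4, 6}; common: {4}.
  x = 3: f ≡ 0 at y ∈ {5}; g ≡ 0 at y ∈ {4, 5}; common: {5}.
  x = 4: f ≡ 0 at y ∈ {0, 5}; g ≡ 0 at y ∈ {2, 6}; common: ∅.
  x = 5: f ≡ 0 at y ∈ ∅; g ≡ 0 at y ∈ {0}; common: ∅.
  x = 6: f ≡ 0 at y ∈ ∅; g ≡ 0 at y ∈ {1, 5}; common: ∅.
Collecting: common zeros = {(2, 4), (3, 5)}, so the count is 2.
Comparison with the Bézout bound: 2 ≤ 4 = deg(f)·deg(g), as expected for curves with no common component (the affine F_7-count falls short of the bound because intersections may lie at infinity, over extension fields, or carry multiplicity).


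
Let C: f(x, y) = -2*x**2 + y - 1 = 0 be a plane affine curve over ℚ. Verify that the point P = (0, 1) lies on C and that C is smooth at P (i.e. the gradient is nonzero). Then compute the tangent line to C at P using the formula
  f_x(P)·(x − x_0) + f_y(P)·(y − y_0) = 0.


Tangent line at P: y - 1 = 0.

Step 1: f(0, 1) = 0, so P lies on C.
Step 2: partial derivatives
  f_x(x, y) = -4*x, f_y(x, y) = 1.
  f_x(P) = 0, f_y(P) = 1 (gradient nonzero, so P is smooth).
Step 3: tangent line at P: 0·(x − 0) + 1·(y − 1) = 0.
Expanding: y - 1 = 0.


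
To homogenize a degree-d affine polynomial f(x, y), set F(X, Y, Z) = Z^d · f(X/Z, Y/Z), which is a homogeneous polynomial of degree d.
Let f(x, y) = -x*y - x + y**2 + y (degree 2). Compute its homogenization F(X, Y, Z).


F(X, Y, Z) = -X*Y - X*Z + Y**2 + Y*Z

deg(f) = 2.
Substitute x = X/Z, y = Y/Z into f, then multiply by Z^2.
  monomial -1·x^1·y^1 ↦ -1·X^1·Y^1·Z^0.
  monomial -1·x^1·y^0 ↦ -1·X^1·Y^0·Z^1.
  monomial 1·x^0·y^2 ↦ 1·X^0·Y^2·Z^0.
  monomial 1·x^0·y^1 ↦ 1·X^0·Y^1·Z^1.
Collecting: F(X, Y, Z) = -X*Y - X*Z + Y**2 + Y*Z.


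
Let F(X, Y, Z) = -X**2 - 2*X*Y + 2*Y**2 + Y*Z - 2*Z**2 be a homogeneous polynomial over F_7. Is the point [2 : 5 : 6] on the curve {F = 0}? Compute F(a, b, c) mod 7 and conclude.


F(2,5,6) ≡ 5 (mod 7); P is NOT on the curve.

Evaluate F(2, 5, 6) term-by-term (mod 7).
  -X**2 ↦ -1·4·1·1 = -4
  -2*X*Y ↦ -2·2·5·1 = -20
  2*Y**2 ↦ 2·1·25·1 = 50
  Y*Z ↦ 1·1·5·6 = 30
  -2*Z**2 ↦ -2·1·1·36 = -72
Sum: F(2, 5, 6) = (-4) + (-20) + (50) + (30) + (-72) = -16.
Reducing mod 7: -16 ≡ 5 (mod 7).
Since F(a, b, c) ≡ 5 ≠ 0 (mod 7), P does NOT lie on the curve.


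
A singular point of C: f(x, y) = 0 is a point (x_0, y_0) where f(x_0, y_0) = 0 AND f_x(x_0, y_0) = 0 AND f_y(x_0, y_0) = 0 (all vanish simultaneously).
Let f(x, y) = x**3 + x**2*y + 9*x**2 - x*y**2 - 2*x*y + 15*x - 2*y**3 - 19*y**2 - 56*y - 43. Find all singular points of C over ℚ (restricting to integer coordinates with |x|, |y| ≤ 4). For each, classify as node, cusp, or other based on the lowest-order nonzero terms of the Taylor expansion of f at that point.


Singular points: {(-2, -3)}; classification: cusp.

Compute partial derivatives:
  f_x = 3*x**2 + 2*x*y + 18*x - y**2 - 2*y + 15.
  f_y = x**2 - 2*x*y - 2*x - 6*y**2 - 38*y - 56.
Scan x_0 ∈ {−4, ..., 4}. For each x_0, f_y(x_0, y) is a polynomial in y; find its integer roots y ∈ {−4, ..., 4}, then test f_x and f at those candidates.
  x = -4: f_y(-4, y) = -6*y**2 - 30*y - 32; no integer root y with |y| ≤ 4.
  x = -3: f_y(-3, y) = -6*y**2 - 32*y - 41; no integer root y with |y| ≤ 4.
  x = -2: f_y(-2, y) = -6*y**2 - 34*y - 48; vanishes at y ∈ {-3}. (-2, -3): f_x = 0, f = 0 — SINGULAR.
  x = -1: f_y(-1, y) = -6*y**2 - 36*y - 53; no integer root y with |y| ≤ 4.
  x = 0: f_y(0, y) = -6*y**2 - 38*y - 56; vanishes at y ∈ {-4}. (0, -4): f_x = 7 ≠ 0.
  x = 1: f_y(1, y) = -6*y**2 - 40*y - 57; no integer root y with |y| ≤ 4.
  x = 2: f_y(2, y) = -6*y**2 - 42*y - 56; no integer root y with |y| ≤ 4.
  x = 3: f_y(3, y) = -6*y**2 - 44*y - 53; no integer root y with |y| ≤ 4.
  x = 4: f_y(4, y) = -6*y**2 - 46*y - 48; no integer root y with |y| ≤ 4.
Only singular point on the grid: (-2, -3).
Classify: substitute x = -2 + u, y = -3 + v and expand: f = u**3 + u**2*v - u*v**2 - 2*v**3 + v**2.
No constant or linear terms (consistent with a singular point). Quadratic part: v**2. Cubic part: u**3 + u**2*v - u*v**2 - 2*v**3.
The quadratic part v**2 is a perfect square, so there is a single (double) tangent line v = 0, i.e. y = -3. Restricting the cubic part to that line (v = 0) leaves u**3 ≠ 0, so f is not divisible by v and the branch is v² ≈ -u**3 to lowest order — this is a cusp.
Classification: cusp.


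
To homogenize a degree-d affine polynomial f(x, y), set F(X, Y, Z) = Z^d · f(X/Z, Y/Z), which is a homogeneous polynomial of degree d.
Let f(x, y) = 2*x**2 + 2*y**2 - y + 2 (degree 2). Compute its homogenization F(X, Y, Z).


F(X, Y, Z) = 2*X**2 + 2*Y**2 - Y*Z + 2*Z**2

deg(f) = 2.
Substitute x = X/Z, y = Y/Z into f, then multiply by Z^2.
  monomial 2·x^2·y^0 ↦ 2·X^2·Y^0·Z^0.
  monomial 2·x^0·y^2 ↦ 2·X^0·Y^2·Z^0.
  monomial -1·x^0·y^1 ↦ -1·X^0·Y^1·Z^1.
  monomial 2·x^0·y^0 ↦ 2·X^0·Y^0·Z^2.
Collecting: F(X, Y, Z) = 2*X**2 + 2*Y**2 - Y*Z + 2*Z**2.


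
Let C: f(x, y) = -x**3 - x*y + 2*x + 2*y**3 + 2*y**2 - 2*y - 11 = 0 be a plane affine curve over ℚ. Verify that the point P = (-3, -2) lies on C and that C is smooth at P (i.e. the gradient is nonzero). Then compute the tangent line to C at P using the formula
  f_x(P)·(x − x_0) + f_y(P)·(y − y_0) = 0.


Tangent line at P: -23*x + 17*y - 35 = 0.

Step 1: f(-3, -2) = 0, so P lies on C.
Step 2: partial derivatives
  f_x(x, y) = -3*x**2 - y + 2, f_y(x, y) = -x + 6*y**2 + 4*y - 2.
  f_x(P) = -23, f_y(P) = 17 (gradient nonzero, so P is smooth).
Step 3: tangent line at P: -23·(x − -3) + 17·(y − -2) = 0.
Expanding: -23*x + 17*y - 35 = 0.


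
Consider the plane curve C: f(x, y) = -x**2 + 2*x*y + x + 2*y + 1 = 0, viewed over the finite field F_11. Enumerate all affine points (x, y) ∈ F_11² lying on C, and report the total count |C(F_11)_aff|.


Affine F_11-points: {(0, 5), (1, 8), (2, 2), (3, 2), (4, 0), (5, 8), (6, 6), (7, 6), (8, 0), (9, 3)}; count = 10.

For each of the 121 pairs (x, y) ∈ F_11², evaluate f(x, y) mod 11. Record the zeros.
  x = 0: [0↦1, 1↦3, 2↦5, 3↦7, 4↦9, 5↦0, 6↦2, 7↦4, 8↦6, 9↦8, 10↦10]  zeros at y ∈ {5}
  x = 1: [0↦1, 1↦5, 2↦9, 3↦2, 4↦6, 5↦10, 6↦3, 7↦7, 8↦0, 9↦4, 10↦8]  zeros at y ∈ {8}
  x = 2: [0↦10, 1↦5, 2↦0, 3↦6, 4↦1, 5↦7, 6↦2, 7↦8, 8↦3, 9↦9, 10↦4]  zeros at y ∈ {2}
  x = 3: [0↦6, 1↦3, 2↦0, 3↦8, 4↦5, 5↦2, 6↦10, 7↦7, 8↦4, 9↦1, 10↦9]  zeros at y ∈ {2}
  x = 4: [0↦0, 1↦10, 2↦9, 3↦8, 4↦7, 5↦6, 6↦5, 7↦4, 8↦3, 9↦2, 10↦1]  zeros at y ∈ {0}
  x = 5: [0↦3, 1↦4, 2↦5, 3↦6, 4↦7, 5↦8, 6↦9, 7↦10, 8↦0, 9↦1, 10↦2]  zeros at y ∈ {8}
  x = 6: [0↦4, 1↦7, 2↦10, 3↦2, 4↦5, 5↦8, 6↦0, 7↦3, 8↦6, 9↦9, 10↦1]  zeros at y ∈ {6}
  x = 7: [0↦3, 1↦8, 2↦2, 3↦7, 4↦1, 5↦6, 6↦0, 7↦5, 8↦10, 9↦4, 10↦9]  zeros at y ∈ {6}
  x = 8: [0↦0, 1↦7, 2↦3, 3↦10, 4↦6, 5↦2, 6↦9, 7↦5, 8↦1, 9↦8, 10↦4]  zeros at y ∈ {0}
  x = 9: [0↦6, 1↦4, 2↦2, 3↦0, 4↦9, 5↦7, 6↦5, 7↦3, 8↦1, 9↦10, 10↦8]  zeros at y ∈ {3}
  x = 10: [0↦10, 1↦10, 2↦10, 3↦10, 4↦10, 5↦10, 6↦10, 7↦10, 8↦10, 9↦10, 10↦10]  zeros at y ∈ ∅
Collecting zeros: affine points = {(0, 5), (1, 8), (2, 2), (3, 2), (4, 0), (5, 8), (6, 6), (7, 6), (8, 0), (9, 3)}.
Total count |C(F_11)_aff| = 10.


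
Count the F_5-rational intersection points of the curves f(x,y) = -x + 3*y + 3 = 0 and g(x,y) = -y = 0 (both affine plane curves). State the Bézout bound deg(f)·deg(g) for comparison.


Common zeros: {(3, 0)}; count = 1; Bézout bound = 1.

deg(f) = 1, deg(g) = 1, so Bézout bound = 1.
Scan x ∈ F_5. For each x, list the y ∈ F_5 with f(x, y) ≡ 0 and those with g(x, y) ≡ 0 (mod 5); the common zeros in that column are the intersection.
  x = 0: f ≡ 0 at y ∈ {4}; g ≡ 0 at y ∈ {0}; common: ∅.
  x = 1: f ≡ 0 at y ∈ {1}; g ≡ 0 at y ∈ {0}; common: ∅.
  x = 2: f ≡ 0 at y ∈ {3}; g ≡ 0 at y ∈ {0}; common: ∅.
  x = 3: f ≡ 0 at y ∈ {0}; g ≡ 0 at y ∈ {0}; common: {0}.
  x = 4: f ≡ 0 at y ∈ {2}; g ≡ 0 at y ∈ {0}; common: ∅.
Collecting: common zeros = {(3, 0)}, so the count is 1.
Comparison with the Bézout bound: 1 ≤ 1 = deg(f)·deg(g), as expected for curves with no common component (the bound is attained).


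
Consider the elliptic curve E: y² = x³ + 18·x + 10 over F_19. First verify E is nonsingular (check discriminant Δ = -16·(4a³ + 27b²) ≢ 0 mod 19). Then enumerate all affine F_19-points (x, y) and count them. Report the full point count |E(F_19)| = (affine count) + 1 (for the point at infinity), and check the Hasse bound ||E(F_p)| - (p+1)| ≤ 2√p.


Affine points = {(2, 4), (2, 15), (5, 4), (5, 15), (6, 7), (6, 12), (7, 2), (7, 17), (8, 1), (8, 18), (11, 0), (12, 4), (12, 15), (13, 3), (13, 16), (14, 2), (14, 17), (15, 8), (15, 11), (16, 9), (16, 10), (17, 2), (17, 17)}; affine count = 23; |E(F_19)| = 24.

Discriminant check: Δ ∝ 4a³ + 27b² = 4·18³ + 27·10² = 4·5832 + 27·100 ≡ 17 (mod 19). Nonzero ⇒ E is nonsingular.
For each x ∈ F_19, compute rhs = x³ + 18·x + 10 mod 19, then count y ∈ F_19 with y² ≡ rhs.
  x = 0: rhs = 10, matching y values: none (0 points).
  x = 1: rhs = 10, matching y values: none (0 points).
  x = 2: rhs = 16, matching y values: 4, 15 (2 points).
  x = 3: rhs = 15, matching y values: none (0 points).
  x = 4: rhs = 13, matching y values: none (0 points).
  x = 5: rhs = 16, matching y values: 4, 15 (2 points).
  x = 6: rhs = 11, matching y values: 7, 12 (2 points).
  x = 7: rhs = 4, matching y values: 2, 17 (2 points).
  x = 8: rhs = 1, matching y values: 1, 18 (2 points).
  x = 9: rhs = 8, matching y values: none (0 points).
  x = 10: rhs = 12, matching y values: none (0 points).
  x = 11: rhs = 0, matching y values: 0 (1 points).
  x = 12: rhs = 16, matching y values: 4, 15 (2 points).
  x = 13: rhs = 9, matching y values: 3, 16 (2 points).
  x = 14: rhs = 4, matching y values: 2, 17 (2 points).
  x = 15: rhs = 7, matching y values: 8, 11 (2 points).
  x = 16: rhs = 5, matching y values: 9, 10 (2 points).
  x = 17: rhs = 4, matching y values: 2, 17 (2 points).
  x = 18: rhs = 10, matching y values: none (0 points).
Total affine count: 23.
Full point count |E(F_19)| = 23 + 1 = 24.
Hasse bound: |24 − (19+1)| = |4| = 4 ≤ 2√19 ≈ 8.7178 ✓.


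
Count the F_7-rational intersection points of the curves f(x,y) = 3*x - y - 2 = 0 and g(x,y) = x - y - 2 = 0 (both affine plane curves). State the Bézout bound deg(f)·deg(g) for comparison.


Common zeros: {(0, 5)}; count = 1; Bézout bound = 1.

deg(f) = 1, deg(g) = 1, so Bézout bound = 1.
Scan x ∈ F_7. For each x, list the y ∈ F_7 with f(x, y) ≡ 0 and those with g(x, y) ≡ 0 (mod 7); the common zeros in that column are the intersection.
  x = 0: f ≡ 0 at y ∈ {5}; g ≡ 0 at y ∈ {5}; common: {5}.
  x = 1: f ≡ 0 at y ∈ {1}; g ≡ 0 at y ∈ {6}; common: ∅.
  x = 2: f ≡ 0 at y ∈ {4}; g ≡ 0 at y ∈ {0}; common: ∅.
  x = 3: f ≡ 0 at y ∈ {0}; g ≡ 0 at y ∈ {1}; common: ∅.
  x = 4: f ≡ 0 at y ∈ {3}; g ≡ 0 at y ∈ {2}; common: ∅.
  x = 5: f ≡ 0 at y ∈ {6}; g ≡ 0 at y ∈ {3}; common: ∅.
  x = 6: f ≡ 0 at y ∈ {2}; g ≡ 0 at y ∈ {4}; common: ∅.
Collecting: common zeros = {(0, 5)}, so the count is 1.
Comparison with the Bézout bound: 1 ≤ 1 = deg(f)·deg(g), as expected for curves with no common component (the bound is attained).


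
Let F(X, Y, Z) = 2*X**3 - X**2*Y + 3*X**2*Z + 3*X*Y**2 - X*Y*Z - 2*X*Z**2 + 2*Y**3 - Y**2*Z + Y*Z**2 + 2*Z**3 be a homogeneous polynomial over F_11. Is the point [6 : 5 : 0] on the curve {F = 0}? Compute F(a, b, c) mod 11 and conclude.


F(6,5,0) ≡ 6 (mod 11); P is NOT on the curve.

Evaluate F(6, 5, 0) term-by-term (mod 11).
  2*X**3 ↦ 2·216·1·1 = 432
  -X**2*Y ↦ -1·36·5·1 = -180
  3*X**2*Z ↦ 3·36·1·0 = 0
  3*X*Y**2 ↦ 3·6·25·1 = 450
  -X*Y*Z ↦ -1·6·5·0 = 0
  -2*X*Z**2 ↦ -2·6·1·0 = 0
  2*Y**3 ↦ 2·1·125·1 = 250
  -Y**2*Z ↦ -1·1·25·0 = 0
  Y*Z**2 ↦ 1·1·5·0 = 0
  2*Z**3 ↦ 2·1·1·0 = 0
Sum: F(6, 5, 0) = (432) + (-180) + (0) + (450) + (0) + (0) + (250) + (0) + (0) + (0) = 952.
Reducing mod 11: 952 ≡ 6 (mod 11).
Since F(a, b, c) ≡ 6 ≠ 0 (mod 11), P does NOT lie on the curve.


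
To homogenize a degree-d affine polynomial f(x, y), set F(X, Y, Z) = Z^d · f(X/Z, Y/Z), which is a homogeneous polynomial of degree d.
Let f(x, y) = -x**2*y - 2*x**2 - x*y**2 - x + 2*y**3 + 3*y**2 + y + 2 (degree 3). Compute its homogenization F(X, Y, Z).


F(X, Y, Z) = -X**2*Y - 2*X**2*Z - X*Y**2 - X*Z**2 + 2*Y**3 + 3*Y**2*Z + Y*Z**2 + 2*Z**3

deg(f) = 3.
Substitute x = X/Z, y = Y/Z into f, then multiply by Z^3.
  monomial -1·x^2·y^1 ↦ -1·X^2·Y^1·Z^0.
  monomial -2·x^2·y^0 ↦ -2·X^2·Y^0·Z^1.
  monomial -1·x^1·y^2 ↦ -1·X^1·Y^2·Z^0.
  monomial -1·x^1·y^0 ↦ -1·X^1·Y^0·Z^2.
  monomial 2·x^0·y^3 ↦ 2·X^0·Y^3·Z^0.
  monomial 3·x^0·y^2 ↦ 3·X^0·Y^2·Z^1.
  monomial 1·x^0·y^1 ↦ 1·X^0·Y^1·Z^2.
  monomial 2·x^0·y^0 ↦ 2·X^0·Y^0·Z^3.
Collecting: F(X, Y, Z) = -X**2*Y - 2*X**2*Z - X*Y**2 - X*Z**2 + 2*Y**3 + 3*Y**2*Z + Y*Z**2 + 2*Z**3.


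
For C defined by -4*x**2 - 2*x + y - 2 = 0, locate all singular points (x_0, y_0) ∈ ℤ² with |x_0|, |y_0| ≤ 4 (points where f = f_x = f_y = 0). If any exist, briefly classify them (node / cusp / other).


No singular points in the scanned grid; C is smooth there.

Compute partial derivatives:
  f_x = -8*x - 2.
  f_y = 1.
f_y = 1 is a nonzero constant, so f_y never vanishes: no point (x, y) can satisfy f = f_x = f_y = 0. In particular no (x, y) ∈ {−4, ..., 4}² is singular; the curve is smooth.


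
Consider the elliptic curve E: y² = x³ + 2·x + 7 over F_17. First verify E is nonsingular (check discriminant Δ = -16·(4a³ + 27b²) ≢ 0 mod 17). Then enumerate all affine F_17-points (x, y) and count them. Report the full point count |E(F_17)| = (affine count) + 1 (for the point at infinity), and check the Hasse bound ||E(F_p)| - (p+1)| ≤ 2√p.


Affine points = {(2, 6), (2, 11), (8, 5), (8, 12), (11, 0), (12, 5), (12, 12), (14, 5), (14, 12), (16, 2), (16, 15)}; affine count = 11; |E(F_17)| = 12.

Discriminant check: Δ ∝ 4a³ + 27b² = 4·2³ + 27·7² = 4·8 + 27·49 ≡ 12 (mod 17). Nonzero ⇒ E is nonsingular.
For each x ∈ F_17, compute rhs = x³ + 2·x + 7 mod 17, then count y ∈ F_17 with y² ≡ rhs.
  x = 0: rhs = 7, matching y values: none (0 points).
  x = 1: rhs = 10, matching y values: none (0 points).
  x = 2: rhs = 2, matching y values: 6, 11 (2 points).
  x = 3: rhs = 6, matching y values: none (0 points).
  x = 4: rhs = 11, matching y values: none (0 points).
  x = 5: rhs = 6, matching y values: none (0 points).
  x = 6: rhs = 14, matching y values: none (0 points).
  x = 7: rhs = 7, matching y values: none (0 points).
  x = 8: rhs = 8, matching y values: 5, 12 (2 points).
  x = 9: rhs = 6, matching y values: none (0 points).
  x = 10: rhs = 7, matching y values: none (0 points).
  x = 11: rhs = 0, matching y values: 0 (1 points).
  x = 12: rhs = 8, matching y values: 5, 12 (2 points).
  x = 13: rhs = 3, matching y values: none (0 points).
  x = 14: rhs = 8, matching y values: 5, 12 (2 points).
  x = 15: rhs = 12, matching y values: none (0 points).
  x = 16: rhs = 4, matching y values: 2, 15 (2 points).
Total affine count: 11.
Full point count |E(F_17)| = 11 + 1 = 12.
Hasse bound: |12 − (17+1)| = |-6| = 6 ≤ 2√17 ≈ 8.2462 ✓.


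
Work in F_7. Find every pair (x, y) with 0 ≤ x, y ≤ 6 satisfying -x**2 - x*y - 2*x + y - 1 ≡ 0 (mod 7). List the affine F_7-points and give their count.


Affine F_7-points: {(0, 1), (2, 5), (3, 6), (4, 1), (5, 5), (6, 0)}; count = 6.

For each of the 49 pairs (x, y) ∈ F_7², evaluate f(x, y) mod 7. Record the zeros.
  x = 0: [0↦6, 1↦0, 2↦1, 3↦2, 4↦3, 5↦4, 6↦5]  zeros at y ∈ {1}
  x = 1: [0↦3, 1↦3, 2↦3, 3↦3, 4↦3, 5↦3, 6↦3]  zeros at y ∈ ∅
  x = 2: [0↦5, 1↦4, 2↦3, 3↦2, 4↦1, 5↦0, 6↦6]  zeros at y ∈ {5}
  x = 3: [0↦5, 1↦3, 2↦1, 3↦6, 4↦4, 5↦2, 6↦0]  zeros at y ∈ {6}
  x = 4: [0↦3, 1↦0, 2↦4, 3↦1, 4↦5, 5↦2, 6↦6]  zeros at y ∈ {1}
  x = 5: [0↦6, 1↦2, 2↦5, 3↦1, 4↦4, 5↦0, 6↦3]  zeros at y ∈ {5}
  x = 6: [0↦0, 1↦2, 2↦4, 3↦6, 4↦1, 5↦3, 6↦5]  zeros at y ∈ {0}
Collecting zeros: affine points = {(0, 1), (2, 5), (3, 6), (4, 1), (5, 5), (6, 0)}.
Total count |C(F_7)_aff| = 6.


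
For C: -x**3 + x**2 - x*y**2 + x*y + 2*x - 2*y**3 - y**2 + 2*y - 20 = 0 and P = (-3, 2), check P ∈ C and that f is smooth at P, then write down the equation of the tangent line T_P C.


Tangent line at P: -33*x - 17*y - 65 = 0.

Step 1: f(-3, 2) = 0, so P lies on C.
Step 2: partial derivatives
  f_x(x, y) = -3*x**2 + 2*x - y**2 + y + 2, f_y(x, y) = -2*x*y + x - 6*y**2 - 2*y + 2.
  f_x(P) = -33, f_y(P) = -17 (gradient nonzero, so P is smooth).
Step 3: tangent line at P: -33·(x − -3) + -17·(y − 2) = 0.
Expanding: -33*x - 17*y - 65 = 0.


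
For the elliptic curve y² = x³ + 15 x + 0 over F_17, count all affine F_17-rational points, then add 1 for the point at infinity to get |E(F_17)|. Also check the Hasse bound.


Affine points = {(0, 0), (1, 4), (1, 13), (2, 2), (2, 15), (3, 2), (3, 15), (5, 8), (5, 9), (6, 0), (11, 0), (12, 2), (12, 15), (14, 8), (14, 9), (15, 8), (15, 9), (16, 1), (16, 16)}; affine count = 19; |E(F_17)| = 20.

Discriminant check: Δ ∝ 4a³ + 27b² = 4·15³ + 27·0² = 4·3375 + 27·0 ≡ 2 (mod 17). Nonzero ⇒ E is nonsingular.
For each x ∈ F_17, compute rhs = x³ + 15·x + 0 mod 17, then count y ∈ F_17 with y² ≡ rhs.
  x = 0: rhs = 0, matching y values: 0 (1 points).
  x = 1: rhs = 16, matching y values: 4, 13 (2 points).
  x = 2: rhs = 4, matching y values: 2, 15 (2 points).
  x = 3: rhs = 4, matching y values: 2, 15 (2 points).
  x = 4: rhs = 5, matching y values: none (0 points).
  x = 5: rhs = 13, matching y values: 8, 9 (2 points).
  x = 6: rhs = 0, matching y values: 0 (1 points).
  x = 7: rhs = 6, matching y values: none (0 points).
  x = 8: rhs = 3, matching y values: none (0 points).
  x = 9: rhs = 14, matching y values: none (0 points).
  x = 10: rhs = 11, matching y values: none (0 points).
  x = 11: rhs = 0, matching y values: 0 (1 points).
  x = 12: rhs = 4, matching y values: 2, 15 (2 points).
  x = 13: rhs = 12, matching y values: none (0 points).
  x = 14: rhs = 13, matching y values: 8, 9 (2 points).
  x = 15: rhs = 13, matching y values: 8, 9 (2 points).
  x = 16: rhs = 1, matching y values: 1, 16 (2 points).
Total affine count: 19.
Full point count |E(F_17)| = 19 + 1 = 20.
Hasse bound: |20 − (17+1)| = |2| = 2 ≤ 2√17 ≈ 8.2462 ✓.


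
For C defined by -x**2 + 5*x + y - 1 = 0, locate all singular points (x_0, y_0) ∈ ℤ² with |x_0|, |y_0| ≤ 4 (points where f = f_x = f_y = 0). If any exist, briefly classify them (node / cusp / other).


No singular points in the scanned grid; C is smooth there.

Compute partial derivatives:
  f_x = 5 - 2*x.
  f_y = 1.
f_y = 1 is a nonzero constant, so f_y never vanishes: no point (x, y) can satisfy f = f_x = f_y = 0. In particular no (x, y) ∈ {−4, ..., 4}² is singular; the curve is smooth.


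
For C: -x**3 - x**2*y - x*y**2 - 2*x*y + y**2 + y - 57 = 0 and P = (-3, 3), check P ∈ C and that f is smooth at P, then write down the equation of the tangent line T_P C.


Tangent line at P: -24*x + 22*y - 138 = 0.

Step 1: f(-3, 3) = 0, so P lies on C.
Step 2: partial derivatives
  f_x(x, y) = -3*x**2 - 2*x*y - y**2 - 2*y, f_y(x, y) = -x**2 - 2*x*y - 2*x + 2*y + 1.
  f_x(P) = -24, f_y(P) = 22 (gradient nonzero, so P is smooth).
Step 3: tangent line at P: -24·(x − -3) + 22·(y − 3) = 0.
Expanding: -24*x + 22*y - 138 = 0.


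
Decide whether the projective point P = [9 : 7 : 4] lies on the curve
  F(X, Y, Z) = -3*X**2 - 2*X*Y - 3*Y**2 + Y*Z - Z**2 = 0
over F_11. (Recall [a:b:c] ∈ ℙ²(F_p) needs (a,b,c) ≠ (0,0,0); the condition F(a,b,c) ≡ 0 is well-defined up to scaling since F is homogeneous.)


F(9,7,4) ≡ 2 (mod 11); P is NOT on the curve.

Evaluate F(9, 7, 4) term-by-term (mod 11).
  -3*X**2 ↦ -3·81·1·1 = -243
  -2*X*Y ↦ -2·9·7·1 = -126
  -3*Y**2 ↦ -3·1·49·1 = -147
  Y*Z ↦ 1·1·7·4 = 28
  -Z**2 ↦ -1·1·1·16 = -16
Sum: F(9, 7, 4) = (-243) + (-126) + (-147) + (28) + (-16) = -504.
Reducing mod 11: -504 ≡ 2 (mod 11).
Since F(a, b, c) ≡ 2 ≠ 0 (mod 11), P does NOT lie on the curve.


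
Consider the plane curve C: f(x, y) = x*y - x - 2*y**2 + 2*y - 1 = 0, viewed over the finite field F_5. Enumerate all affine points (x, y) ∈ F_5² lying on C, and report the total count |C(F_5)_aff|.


Affine F_5-points: {(0, 2), (0, 4), (4, 0), (4, 3)}; count = 4.

For each of the 25 pairs (x, y) ∈ F_5², evaluate f(x, y) mod 5. Record the zeros.
  x = 0: [0↦4, 1↦4, 2↦0, 3↦2, 4↦0]  zeros at y ∈ {2, 4}
  x = 1: [0↦3, 1↦4, 2↦1, 3↦4, 4↦3]  zeros at y ∈ ∅
  x = 2: [0↦2, 1↦4, 2↦2, 3↦1, 4↦1]  zeros at y ∈ ∅
  x = 3: [0↦1, 1↦4, 2↦3, 3↦3, 4↦4]  zeros at y ∈ ∅
  x = 4: [0↦0, 1↦4, 2↦4, 3↦0, 4↦2]  zeros at y ∈ {0, 3}
Collecting zeros: affine points = {(0, 2), (0, 4), (4, 0), (4, 3)}.
Total count |C(F_5)_aff| = 4.


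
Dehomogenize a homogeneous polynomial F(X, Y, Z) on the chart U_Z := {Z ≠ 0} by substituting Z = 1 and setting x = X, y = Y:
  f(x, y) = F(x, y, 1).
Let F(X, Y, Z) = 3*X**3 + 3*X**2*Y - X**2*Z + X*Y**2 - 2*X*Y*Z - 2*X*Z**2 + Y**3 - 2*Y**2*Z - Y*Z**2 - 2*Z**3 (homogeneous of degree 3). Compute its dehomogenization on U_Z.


f(x, y) = 3*x**3 + 3*x**2*y - x**2 + x*y**2 - 2*x*y - 2*x + y**3 - 2*y**2 - y - 2

On U_Z we set Z = 1. Each monomial c·X^i·Y^j·Z^k in F becomes c·x^i·y^j·1^k = c·x^i·y^j.
Substituting Z = 1: F(X, Y, 1) = 3*x**3 + 3*x**2*y - x**2 + x*y**2 - 2*x*y - 2*x + y**3 - 2*y**2 - y - 2.
Note: deg(f) ≤ deg(F) = 3; strict inequality happens when F is divisible by Z (lost terms).


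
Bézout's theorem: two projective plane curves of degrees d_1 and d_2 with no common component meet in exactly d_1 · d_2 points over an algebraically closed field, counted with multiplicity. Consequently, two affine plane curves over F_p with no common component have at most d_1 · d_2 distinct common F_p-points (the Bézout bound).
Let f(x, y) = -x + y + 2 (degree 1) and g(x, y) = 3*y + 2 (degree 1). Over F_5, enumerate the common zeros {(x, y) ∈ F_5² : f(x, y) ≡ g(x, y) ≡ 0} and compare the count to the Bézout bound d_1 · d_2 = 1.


Common zeros: {(3, 1)}; count = 1; Bézout bound = 1.

deg(f) = 1, deg(g) = 1, so Bézout bound = 1.
Scan x ∈ F_5. For each x, list the y ∈ F_5 with f(x, y) ≡ 0 and those with g(x, y) ≡ 0 (mod 5); the common zeros in that column are the intersection.
  x = 0: f ≡ 0 at y ∈ {3}; g ≡ 0 at y ∈ {1}; common: ∅.
  x = 1: f ≡ 0 at y ∈ {4}; g ≡ 0 at y ∈ {1}; common: ∅.
  x = 2: f ≡ 0 at y ∈ {0}; g ≡ 0 at y ∈ {1}; common: ∅.
  x = 3: f ≡ 0 at y ∈ {1}; g ≡ 0 at y ∈ {1}; common: {1}.
  x = 4: f ≡ 0 at y ∈ {2}; g ≡ 0 at y ∈ {1}; common: ∅.
Collecting: common zeros = {(3, 1)}, so the count is 1.
Comparison with the Bézout bound: 1 ≤ 1 = deg(f)·deg(g), as expected for curves with no common component (the bound is attained).


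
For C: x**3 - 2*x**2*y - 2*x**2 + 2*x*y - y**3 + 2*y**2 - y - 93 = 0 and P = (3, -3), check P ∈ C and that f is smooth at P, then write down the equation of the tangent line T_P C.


Tangent line at P: 45*x - 52*y - 291 = 0.

Step 1: f(3, -3) = 0, so P lies on C.
Step 2: partial derivatives
  f_x(x, y) = 3*x**2 - 4*x*y - 4*x + 2*y, f_y(x, y) = -2*x**2 + 2*x - 3*y**2 + 4*y - 1.
  f_x(P) = 45, f_y(P) = -52 (gradient nonzero, so P is smooth).
Step 3: tangent line at P: 45·(x − 3) + -52·(y − -3) = 0.
Expanding: 45*x - 52*y - 291 = 0.


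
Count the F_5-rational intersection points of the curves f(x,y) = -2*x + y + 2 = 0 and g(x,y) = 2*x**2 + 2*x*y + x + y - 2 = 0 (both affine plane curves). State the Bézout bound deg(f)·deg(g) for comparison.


Common zeros: ∅; count = 0; Bézout bound = 2.

deg(f) = 1, deg(g) = 2, so Bézout bound = 2.
Scan x ∈ F_5. For each x, list the y ∈ F_5 with f(x, y) ≡ 0 and those with g(x, y) ≡ 0 (mod 5); the common zeros in that column are the intersection.
  x = 0: f ≡ 0 at y ∈ {3}; g ≡ 0 at y ∈ {2}; common: ∅.
  x = 1: f ≡ 0 at y ∈ {0}; g ≡ 0 at y ∈ {3}; common: ∅.
  x = 2: f ≡ 0 at y ∈ {2}; g ≡ 0 at y ∈ ∅; common: ∅.
  x = 3: f ≡ 0 at y ∈ {4}; g ≡ 0 at y ∈ {3}; common: ∅.
  x = 4: f ≡ 0 at y ∈ {1}; g ≡ 0 at y ∈ {4}; common: ∅.
Collecting: common zeros = ∅, so the count is 0.
Comparison with the Bézout bound: 0 ≤ 2 = deg(f)·deg(g), as expected for curves with no common component (the affine F_5-count falls short of the bound because intersections may lie at infinity, over extension fields, or carry multiplicity).


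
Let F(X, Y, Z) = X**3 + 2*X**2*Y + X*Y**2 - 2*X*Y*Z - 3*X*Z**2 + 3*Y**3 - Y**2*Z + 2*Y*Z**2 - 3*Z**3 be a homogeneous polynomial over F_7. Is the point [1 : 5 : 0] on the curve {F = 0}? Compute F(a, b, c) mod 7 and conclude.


F(1,5,0) ≡ 5 (mod 7); P is NOT on the curve.

Evaluate F(1, 5, 0) term-by-term (mod 7).
  X**3 ↦ 1·1·1·1 = 1
  2*X**2*Y ↦ 2·1·5·1 = 10
  X*Y**2 ↦ 1·1·25·1 = 25
  -2*X*Y*Z ↦ -2·1·5·0 = 0
  -3*X*Z**2 ↦ -3·1·1·0 = 0
  3*Y**3 ↦ 3·1·125·1 = 375
  -Y**2*Z ↦ -1·1·25·0 = 0
  2*Y*Z**2 ↦ 2·1·5·0 = 0
  -3*Z**3 ↦ -3·1·1·0 = 0
Sum: F(1, 5, 0) = (1) + (10) + (25) + (0) + (0) + (375) + (0) + (0) + (0) = 411.
Reducing mod 7: 411 ≡ 5 (mod 7).
Since F(a, b, c) ≡ 5 ≠ 0 (mod 7), P does NOT lie on the curve.


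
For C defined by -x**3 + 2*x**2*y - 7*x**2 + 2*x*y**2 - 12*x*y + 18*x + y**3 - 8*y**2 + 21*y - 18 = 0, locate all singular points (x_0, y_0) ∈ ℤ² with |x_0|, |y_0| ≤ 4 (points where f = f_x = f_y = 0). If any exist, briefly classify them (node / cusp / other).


Singular points: {(0, 3)}; classification: node.

Compute partial derivatives:
  f_x = -3*x**2 + 4*x*y - 14*x + 2*y**2 - 12*y + 18.
  f_y = 2*x**2 + 4*x*y - 12*x + 3*y**2 - 16*y + 21.
Scan x_0 ∈ {−4, ..., 4}. For each x_0, f_y(x_0, y) is a polynomial in y; find its integer roots y ∈ {−4, ..., 4}, then test f_x and f at those candidates.
  x = -4: f_y(-4, y) = 3*y**2 - 32*y + 101; no integer root y with |y| ≤ 4.
  x = -3: f_y(-3, y) = 3*y**2 - 28*y + 75; no integer root y with |y| ≤ 4.
  x = -2: f_y(-2, y) = 3*y**2 - 24*y + 53; no integer root y with |y| ≤ 4.
  x = -1: f_y(-1, y) = 3*y**2 - 20*y + 35; no integer root y with |y| ≤ 4.
  x = 0: f_y(0, y) = 3*y**2 - 16*y + 21; vanishes at y ∈ {3}. (0, 3): f_x = 0, f = 0 — SINGULAR.
  x = 1: f_y(1, y) = 3*y**2 - 12*y + 11; no integer root y with |y| ≤ 4.
  x = 2: f_y(2, y) = 3*y**2 - 8*y + 5; vanishes at y ∈ {1}. (2, 1): f_x = -24 ≠ 0.
  x = 3: f_y(3, y) = 3*y**2 - 4*y + 3; no integer root y with |y| ≤ 4.
  x = 4: f_y(4, y) = 3*y**2 + 5; no integer root y with |y| ≤ 4.
Only singular point on the grid: (0, 3).
Classify: substitute x = 0 + u, y = 3 + v and expand: f = -u**3 + 2*u**2*v - u**2 + 2*u*v**2 + v**3 + v**2.
No constant or linear terms (consistent with a singular point). Quadratic part: -u**2 + v**2. Cubic part: -u**3 + 2*u**2*v + 2*u*v**2 + v**3.
The quadratic part v**2 - u**2 = (v − u)(v + u) splits into two distinct linear factors, so there are two distinct tangent lines y − 3 = ±(x − 0) — this is a node (ordinary double point).
Classification: node.
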